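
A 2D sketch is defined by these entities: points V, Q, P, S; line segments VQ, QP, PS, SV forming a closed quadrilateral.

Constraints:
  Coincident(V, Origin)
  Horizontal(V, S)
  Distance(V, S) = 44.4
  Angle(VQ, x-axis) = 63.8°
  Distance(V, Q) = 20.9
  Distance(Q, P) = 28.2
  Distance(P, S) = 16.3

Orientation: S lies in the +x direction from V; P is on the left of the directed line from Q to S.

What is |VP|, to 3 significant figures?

39.9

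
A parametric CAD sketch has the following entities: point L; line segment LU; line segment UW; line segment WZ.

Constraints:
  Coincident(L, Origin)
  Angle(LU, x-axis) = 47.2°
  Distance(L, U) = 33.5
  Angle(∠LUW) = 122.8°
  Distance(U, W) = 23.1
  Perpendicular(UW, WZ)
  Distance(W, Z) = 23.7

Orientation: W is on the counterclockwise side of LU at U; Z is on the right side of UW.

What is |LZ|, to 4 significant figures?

66.26

L is at the origin; LU runs at 47.2° with length 33.5, so U = 33.5·(cos 47.2°, sin 47.2°) = (22.76, 24.58). ∠LUW = 122.8°, so UW runs at 47.2° + (180° − 122.8°) = 104.4° from the x-axis; with |UW| = 23.1, W = U + 23.1·(cos 104.4°, sin 104.4°) = (17.02, 46.95). UW ⟂ WZ; with |WZ| = 23.7 on the right of UW, Z = W + 23.7·(0.9686, 0.2487) = (39.97, 52.85). Then |LZ| = |Z − L| = 66.26.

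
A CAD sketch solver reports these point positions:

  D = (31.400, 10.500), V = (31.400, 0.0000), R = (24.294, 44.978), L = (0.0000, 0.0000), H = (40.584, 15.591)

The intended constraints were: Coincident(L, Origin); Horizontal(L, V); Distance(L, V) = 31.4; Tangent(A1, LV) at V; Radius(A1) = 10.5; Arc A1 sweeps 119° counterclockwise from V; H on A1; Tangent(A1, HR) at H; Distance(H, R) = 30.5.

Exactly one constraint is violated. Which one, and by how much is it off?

Distance(H, R) = 30.5 — off by 3.10.

L = (0.00, 0.00) ✓; L.y = 0.00, V.y = 0.00 ✓; |LV| = 31.40 ✓; ∠(DV, VL) = 90.00° ✓; |DV| = 10.50 ✓; bearing(D→H) − bearing(D→V) = 119.0° ✓; |DH| = 10.50 ✓; ∠(DH, HR) = 90.00° ✓; |HR| = 33.60 ✗.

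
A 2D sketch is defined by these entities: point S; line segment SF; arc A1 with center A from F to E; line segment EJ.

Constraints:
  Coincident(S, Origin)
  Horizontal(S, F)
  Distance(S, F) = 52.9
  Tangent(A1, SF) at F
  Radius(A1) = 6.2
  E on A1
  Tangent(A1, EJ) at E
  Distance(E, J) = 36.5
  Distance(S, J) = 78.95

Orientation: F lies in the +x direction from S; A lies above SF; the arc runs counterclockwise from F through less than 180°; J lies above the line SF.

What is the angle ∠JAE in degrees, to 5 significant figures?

80.360°

Checks: |AE| = 6.200 ✓; ∠(AE, EJ) = 90.00° ✓; |EJ| = 36.50 ✓; |SJ| = 78.95 ✓.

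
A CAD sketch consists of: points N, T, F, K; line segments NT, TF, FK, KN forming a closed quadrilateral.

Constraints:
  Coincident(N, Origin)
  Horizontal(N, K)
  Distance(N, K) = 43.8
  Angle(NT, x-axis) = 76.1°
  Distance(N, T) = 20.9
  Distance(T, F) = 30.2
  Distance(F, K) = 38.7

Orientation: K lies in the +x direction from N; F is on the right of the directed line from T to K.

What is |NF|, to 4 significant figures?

11.76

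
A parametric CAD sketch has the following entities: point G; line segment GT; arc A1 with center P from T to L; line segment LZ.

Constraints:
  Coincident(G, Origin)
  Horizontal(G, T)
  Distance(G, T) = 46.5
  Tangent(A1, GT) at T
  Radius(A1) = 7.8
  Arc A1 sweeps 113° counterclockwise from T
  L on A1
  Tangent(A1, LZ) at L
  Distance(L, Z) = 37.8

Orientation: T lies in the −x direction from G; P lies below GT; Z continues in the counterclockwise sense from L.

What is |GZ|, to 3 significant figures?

60.0

On A1, T sits at bearing 90° from P; a 113° counterclockwise sweep puts L at bearing 203°, so L = P + 7.8·(cos 203°, sin 203°) = (-53.7, -10.8). Since A1 is tangent to LZ there, PL ⟂ LZ, so LZ runs along (−sin 203°, cos 203°); with |LZ| = 37.8, Z = (-38.9, -45.6). Then |GZ| = |Z − G| = 60.0.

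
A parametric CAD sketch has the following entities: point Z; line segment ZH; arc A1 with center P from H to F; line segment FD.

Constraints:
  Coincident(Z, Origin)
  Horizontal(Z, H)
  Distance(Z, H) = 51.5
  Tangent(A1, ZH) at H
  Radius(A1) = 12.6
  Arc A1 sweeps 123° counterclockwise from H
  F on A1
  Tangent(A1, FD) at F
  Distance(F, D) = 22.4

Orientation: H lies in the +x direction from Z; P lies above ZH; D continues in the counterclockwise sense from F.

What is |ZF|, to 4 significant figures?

65.05

Since A1 is tangent to ZH there, PH ⟂ ZH, so P = H + (0, 12.6) = (51.50, 12.60). On A1, H sits at bearing -90° from P; a 123° counterclockwise sweep puts F at bearing 33°, so F = P + 12.6·(cos 33°, sin 33°) = (62.07, 19.46). Then |ZF| = |F − Z| = 65.05.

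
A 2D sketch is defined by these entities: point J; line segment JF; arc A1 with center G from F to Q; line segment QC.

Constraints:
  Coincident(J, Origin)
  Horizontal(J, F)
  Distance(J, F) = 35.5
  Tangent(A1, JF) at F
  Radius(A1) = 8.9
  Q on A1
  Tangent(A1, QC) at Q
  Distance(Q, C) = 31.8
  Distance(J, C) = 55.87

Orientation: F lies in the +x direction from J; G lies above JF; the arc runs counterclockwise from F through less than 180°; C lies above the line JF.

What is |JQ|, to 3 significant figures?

45.5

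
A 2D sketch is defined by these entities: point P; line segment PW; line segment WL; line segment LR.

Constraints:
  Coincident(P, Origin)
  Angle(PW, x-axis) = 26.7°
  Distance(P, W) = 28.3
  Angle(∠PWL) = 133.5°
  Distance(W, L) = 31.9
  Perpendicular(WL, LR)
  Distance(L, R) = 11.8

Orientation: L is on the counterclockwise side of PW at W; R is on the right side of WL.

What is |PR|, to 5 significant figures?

60.705

P is at the origin; PW runs at 26.7° with length 28.3, so W = 28.3·(cos 26.7°, sin 26.7°) = (25.282, 12.716). ∠PWL = 133.5°, so WL runs at 26.7° + (180° − 133.5°) = 73.200° from the x-axis; with |WL| = 31.9, L = W + 31.9·(cos 73.200°, sin 73.200°) = (34.503, 43.254). The perpendicularity gives LR at right angles to WL; with |LR| = 11.8 on the right of WL, R = L + 11.8·(0.95732, -0.28903) = (45.799, 39.844). Then |PR| = |R − P| = 60.705.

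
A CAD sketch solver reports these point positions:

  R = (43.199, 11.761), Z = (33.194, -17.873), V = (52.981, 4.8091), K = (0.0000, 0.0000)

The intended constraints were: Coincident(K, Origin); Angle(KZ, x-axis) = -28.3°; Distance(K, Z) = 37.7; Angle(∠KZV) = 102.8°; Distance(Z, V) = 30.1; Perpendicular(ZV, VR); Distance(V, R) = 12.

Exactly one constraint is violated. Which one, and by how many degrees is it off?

Perpendicular(ZV, VR) — off by 5.70°.

K = (0.00, 0.00) ✓; KZ at -28.30° ✓; |KZ| = 37.70 ✓; ∠KZV = 102.8° ✓; |ZV| = 30.10 ✓; ∠(ZV, VR) = 95.70° ✗; |VR| = 12.00 ✓.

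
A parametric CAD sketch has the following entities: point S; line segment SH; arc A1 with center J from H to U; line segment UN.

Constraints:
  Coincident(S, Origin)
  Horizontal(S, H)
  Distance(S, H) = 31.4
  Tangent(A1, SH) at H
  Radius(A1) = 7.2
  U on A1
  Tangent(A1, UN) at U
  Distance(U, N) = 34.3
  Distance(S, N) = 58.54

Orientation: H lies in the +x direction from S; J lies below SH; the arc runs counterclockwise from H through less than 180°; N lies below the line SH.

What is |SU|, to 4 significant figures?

27.37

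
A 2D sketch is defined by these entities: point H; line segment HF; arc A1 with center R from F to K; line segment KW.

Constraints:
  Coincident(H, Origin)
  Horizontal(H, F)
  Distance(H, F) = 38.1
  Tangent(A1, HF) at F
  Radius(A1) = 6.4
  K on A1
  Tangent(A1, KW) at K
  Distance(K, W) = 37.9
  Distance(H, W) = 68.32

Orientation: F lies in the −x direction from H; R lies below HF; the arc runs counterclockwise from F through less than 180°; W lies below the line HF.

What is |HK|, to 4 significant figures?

44.50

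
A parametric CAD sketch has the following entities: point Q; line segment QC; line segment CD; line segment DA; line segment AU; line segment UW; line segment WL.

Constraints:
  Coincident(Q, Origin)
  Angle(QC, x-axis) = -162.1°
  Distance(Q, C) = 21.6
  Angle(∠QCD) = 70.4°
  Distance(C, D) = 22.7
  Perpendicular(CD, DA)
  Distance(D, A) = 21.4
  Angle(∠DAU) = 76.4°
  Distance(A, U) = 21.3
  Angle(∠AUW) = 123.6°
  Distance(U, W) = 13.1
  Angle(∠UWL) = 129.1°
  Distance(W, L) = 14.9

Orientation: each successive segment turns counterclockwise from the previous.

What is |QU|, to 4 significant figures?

6.573

CD ⟂ DA, so DA runs at 37.50°; with |DA| = 21.4, A = (10.24, -11.62). ∠DAU = 76.4° gives AU at 141.1° from the x-axis; with |AU| = 21.3, U = (-6.334, 1.755). Then |QU| = |U − Q| = 6.573.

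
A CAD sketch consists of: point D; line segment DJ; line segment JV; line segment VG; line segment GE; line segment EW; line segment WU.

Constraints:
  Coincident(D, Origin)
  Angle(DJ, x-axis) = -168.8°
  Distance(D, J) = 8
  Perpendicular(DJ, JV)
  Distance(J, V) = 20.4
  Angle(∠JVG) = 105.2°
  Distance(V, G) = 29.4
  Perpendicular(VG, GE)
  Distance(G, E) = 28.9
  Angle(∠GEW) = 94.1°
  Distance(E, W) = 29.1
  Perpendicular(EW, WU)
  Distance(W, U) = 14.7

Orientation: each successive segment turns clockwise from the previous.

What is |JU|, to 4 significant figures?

5.760

∠GEW = 94.1° gives EW at -149.5° from the x-axis; with |EW| = 29.1, W = (2.300, -9.126). The perpendicularity gives WU at right angles to EW, so WU runs at 120.5°; with |WU| = 14.7, U = (-5.160, 3.540). Then |JU| = |U − J| = 5.760.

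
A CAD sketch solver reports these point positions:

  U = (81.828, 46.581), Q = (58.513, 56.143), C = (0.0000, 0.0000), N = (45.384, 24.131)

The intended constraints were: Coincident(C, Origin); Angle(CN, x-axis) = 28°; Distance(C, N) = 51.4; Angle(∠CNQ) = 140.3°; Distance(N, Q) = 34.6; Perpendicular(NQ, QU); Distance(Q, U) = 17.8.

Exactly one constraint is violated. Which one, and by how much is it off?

Distance(Q, U) = 17.8 — off by 7.40.

C = (0.00, 0.00) ✓; CN at 28.00° ✓; |CN| = 51.40 ✓; ∠CNQ = 140.3° ✓; |NQ| = 34.60 ✓; ∠(NQ, QU) = 90.00° ✓; |QU| = 25.20 ✗.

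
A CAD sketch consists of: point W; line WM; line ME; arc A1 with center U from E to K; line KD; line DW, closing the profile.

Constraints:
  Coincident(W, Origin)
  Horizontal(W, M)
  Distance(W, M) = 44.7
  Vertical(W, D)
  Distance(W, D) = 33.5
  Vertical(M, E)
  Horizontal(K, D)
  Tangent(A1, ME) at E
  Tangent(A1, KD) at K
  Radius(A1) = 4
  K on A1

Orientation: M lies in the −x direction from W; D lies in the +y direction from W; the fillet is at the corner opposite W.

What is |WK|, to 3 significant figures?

52.7

W is at the origin; W and M share the same y with |WM| = 44.7 and M on the −x side, so M = (-44.7, 0.00). WD is vertical with |WD| = 33.5 and D on the +y side, so D = (0.00, 33.5). The virtual corner opposite W is at (-44.7, 33.5). A1 meets ME tangentially, so UE is at right angles to ME and the tangent condition forces UK to be normal to KD, with radius 4.0, so the center U sits 4.0 in from both sides at U = (-40.7, 29.5). That places the tangent points at E = (-44.7, 29.5) on ME and K = (-40.7, 33.5) on KD. Then |WK| = |K − W| = 52.7.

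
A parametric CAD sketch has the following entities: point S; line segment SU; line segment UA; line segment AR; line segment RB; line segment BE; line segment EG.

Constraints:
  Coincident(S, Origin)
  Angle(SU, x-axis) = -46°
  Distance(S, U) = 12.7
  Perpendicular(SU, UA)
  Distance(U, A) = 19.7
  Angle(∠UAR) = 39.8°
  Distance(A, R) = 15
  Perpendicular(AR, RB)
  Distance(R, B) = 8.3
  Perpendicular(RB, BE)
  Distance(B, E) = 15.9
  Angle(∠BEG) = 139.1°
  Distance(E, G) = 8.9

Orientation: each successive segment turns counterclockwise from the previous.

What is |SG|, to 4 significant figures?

30.89

RB is perpendicular to BE, so BE runs at 4.200°; with |BE| = 15.9, E = (24.50, -3.663). ∠BEG = 139.1° gives EG at 45.10° from the x-axis; with |EG| = 8.9, G = (30.78, 2.642). Then |SG| = |G − S| = 30.89.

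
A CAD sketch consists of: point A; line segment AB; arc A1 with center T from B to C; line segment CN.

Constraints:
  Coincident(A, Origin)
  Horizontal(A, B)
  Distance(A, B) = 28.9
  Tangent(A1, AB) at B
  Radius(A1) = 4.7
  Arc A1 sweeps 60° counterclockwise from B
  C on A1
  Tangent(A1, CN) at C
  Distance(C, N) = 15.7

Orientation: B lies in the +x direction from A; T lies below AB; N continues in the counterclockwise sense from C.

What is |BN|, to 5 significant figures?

19.909

On A1, B sits at bearing 90° from T; a 60° counterclockwise sweep puts C at bearing 150°, so C = T + 4.7·(cos 150°, sin 150°) = (24.830, -2.3500). The tangent condition forces TC to be normal to CN, so CN runs along (−sin 150°, cos 150°); with |CN| = 15.7, N = (16.980, -15.947). Then |BN| = |N − B| = 19.909.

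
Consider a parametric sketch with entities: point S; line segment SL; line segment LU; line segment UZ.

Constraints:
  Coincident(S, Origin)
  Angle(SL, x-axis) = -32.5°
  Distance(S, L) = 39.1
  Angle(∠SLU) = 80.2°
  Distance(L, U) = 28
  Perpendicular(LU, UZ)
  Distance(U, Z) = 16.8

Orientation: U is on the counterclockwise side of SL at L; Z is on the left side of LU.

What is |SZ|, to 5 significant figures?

30.459

∠SLU = 80.2°, so LU runs at -32.5° + (180° − 80.2°) = 67.300° from the x-axis; with |LU| = 28.0, U = L + 28.0·(cos 67.300°, sin 67.300°) = (43.782, 4.8227). LU ⟂ UZ; with |UZ| = 16.8 on the left of LU, Z = U + 16.8·(-0.92254, 0.38591) = (28.283, 11.306). Then |SZ| = |Z − S| = 30.459.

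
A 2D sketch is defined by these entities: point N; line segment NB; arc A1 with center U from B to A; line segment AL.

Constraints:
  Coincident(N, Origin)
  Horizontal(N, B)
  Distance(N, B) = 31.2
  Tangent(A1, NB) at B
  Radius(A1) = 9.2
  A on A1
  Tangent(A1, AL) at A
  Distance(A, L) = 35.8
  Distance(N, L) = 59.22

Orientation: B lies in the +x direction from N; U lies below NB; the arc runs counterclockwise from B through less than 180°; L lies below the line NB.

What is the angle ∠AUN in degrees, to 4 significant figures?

41.17°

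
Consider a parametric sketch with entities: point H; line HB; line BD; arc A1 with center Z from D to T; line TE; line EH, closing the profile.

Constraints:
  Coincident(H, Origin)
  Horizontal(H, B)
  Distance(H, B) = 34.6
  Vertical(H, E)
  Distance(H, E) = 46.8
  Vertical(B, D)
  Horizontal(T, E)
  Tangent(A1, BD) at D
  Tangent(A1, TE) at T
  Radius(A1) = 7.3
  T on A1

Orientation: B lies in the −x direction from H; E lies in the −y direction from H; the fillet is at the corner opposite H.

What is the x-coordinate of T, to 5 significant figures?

-27.300

H is at the origin; H and B share the same y with |HB| = 34.6 and B on the −x side, so B = (-34.600, 0.0000). H and E share the same x with |HE| = 46.8 and E on the −y side, so E = (0.0000, -46.800). The virtual corner opposite H is at (-34.600, -46.800). Tangency of A1 to BD means the radius ZD is perpendicular to BD and A1 meets TE tangentially, so ZT is at right angles to TE, with radius 7.3, so the center Z sits 7.3 in from both sides at Z = (-27.300, -39.500). That places the tangent points at D = (-34.600, -39.500) on BD and T = (-27.300, -46.800) on TE. So T.x = -27.300.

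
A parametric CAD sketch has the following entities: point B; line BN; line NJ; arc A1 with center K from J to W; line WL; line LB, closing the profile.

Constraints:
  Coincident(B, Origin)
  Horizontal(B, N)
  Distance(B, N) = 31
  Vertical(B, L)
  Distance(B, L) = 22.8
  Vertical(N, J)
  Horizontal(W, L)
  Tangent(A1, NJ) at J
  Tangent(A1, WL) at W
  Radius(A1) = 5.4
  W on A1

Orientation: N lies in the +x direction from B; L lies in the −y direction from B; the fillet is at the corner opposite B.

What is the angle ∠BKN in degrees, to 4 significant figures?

73.04°

BL is vertical with |BL| = 22.8 and L on the −y side, so L = (0.000, -22.80). The virtual corner opposite B is at (31.00, -22.80). Tangency of A1 to NJ means the radius KJ is perpendicular to NJ and tangency of A1 to WL means the radius KW is perpendicular to WL, with radius 5.4, so the center K sits 5.4 in from both sides at K = (25.60, -17.40). Then cos ∠BKN = KB·KN / (|KB||KN|), giving 73.04°.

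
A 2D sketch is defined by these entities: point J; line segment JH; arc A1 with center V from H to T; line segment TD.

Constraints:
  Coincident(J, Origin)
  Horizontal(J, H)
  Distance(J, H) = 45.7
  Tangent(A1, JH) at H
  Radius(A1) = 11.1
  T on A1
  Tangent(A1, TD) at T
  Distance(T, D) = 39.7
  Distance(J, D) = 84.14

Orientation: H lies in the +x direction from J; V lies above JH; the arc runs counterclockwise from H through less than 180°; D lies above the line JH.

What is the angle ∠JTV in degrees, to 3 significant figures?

32.0°

Checks: |JH| = 45.70 ✓; ∠(VH, HJ) = 90.00° ✓; |VT| = 11.10 ✓; ∠(VT, TD) = 90.00° ✓; |TD| = 39.70 ✓; |JD| = 84.14 ✓.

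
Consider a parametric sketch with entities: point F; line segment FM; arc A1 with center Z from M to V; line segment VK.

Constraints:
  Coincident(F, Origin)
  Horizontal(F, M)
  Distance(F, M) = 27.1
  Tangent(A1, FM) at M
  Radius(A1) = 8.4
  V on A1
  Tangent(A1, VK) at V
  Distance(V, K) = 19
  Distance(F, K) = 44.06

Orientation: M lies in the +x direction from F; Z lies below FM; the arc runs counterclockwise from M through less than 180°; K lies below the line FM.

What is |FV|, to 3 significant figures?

25.3

Checks: |ZV| = 8.400 ✓; ∠(ZV, VK) = 90.00° ✓; |VK| = 19.00 ✓; |FK| = 44.06 ✓.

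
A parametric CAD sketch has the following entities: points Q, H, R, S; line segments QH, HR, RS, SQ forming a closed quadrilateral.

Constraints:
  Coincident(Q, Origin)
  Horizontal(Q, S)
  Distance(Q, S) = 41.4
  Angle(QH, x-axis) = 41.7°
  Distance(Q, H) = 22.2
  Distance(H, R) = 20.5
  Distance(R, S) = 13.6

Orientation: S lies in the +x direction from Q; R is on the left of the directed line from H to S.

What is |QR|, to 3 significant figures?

39.2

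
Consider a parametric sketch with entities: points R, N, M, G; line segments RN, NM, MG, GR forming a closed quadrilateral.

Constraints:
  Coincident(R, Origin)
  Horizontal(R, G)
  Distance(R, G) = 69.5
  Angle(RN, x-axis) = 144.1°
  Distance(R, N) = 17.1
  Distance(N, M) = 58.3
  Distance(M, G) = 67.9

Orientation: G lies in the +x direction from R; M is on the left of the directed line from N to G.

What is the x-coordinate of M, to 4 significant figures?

26.25

Checks: |NM| = 58.30 ✓; |MG| = 67.90 ✓.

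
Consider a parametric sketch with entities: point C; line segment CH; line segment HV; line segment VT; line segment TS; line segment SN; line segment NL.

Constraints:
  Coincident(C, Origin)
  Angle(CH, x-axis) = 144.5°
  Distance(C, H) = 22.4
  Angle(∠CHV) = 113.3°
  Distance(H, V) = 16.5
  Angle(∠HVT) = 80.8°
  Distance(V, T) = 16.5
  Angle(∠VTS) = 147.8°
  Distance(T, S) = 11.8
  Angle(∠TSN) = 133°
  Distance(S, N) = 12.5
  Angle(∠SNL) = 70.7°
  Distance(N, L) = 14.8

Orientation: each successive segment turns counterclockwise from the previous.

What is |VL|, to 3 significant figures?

21.7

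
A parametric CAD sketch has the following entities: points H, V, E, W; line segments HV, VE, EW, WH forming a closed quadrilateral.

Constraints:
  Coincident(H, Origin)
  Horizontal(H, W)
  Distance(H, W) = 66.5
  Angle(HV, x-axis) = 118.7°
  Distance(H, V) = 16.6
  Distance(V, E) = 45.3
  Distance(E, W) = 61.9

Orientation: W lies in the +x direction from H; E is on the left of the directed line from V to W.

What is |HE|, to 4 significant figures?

52.09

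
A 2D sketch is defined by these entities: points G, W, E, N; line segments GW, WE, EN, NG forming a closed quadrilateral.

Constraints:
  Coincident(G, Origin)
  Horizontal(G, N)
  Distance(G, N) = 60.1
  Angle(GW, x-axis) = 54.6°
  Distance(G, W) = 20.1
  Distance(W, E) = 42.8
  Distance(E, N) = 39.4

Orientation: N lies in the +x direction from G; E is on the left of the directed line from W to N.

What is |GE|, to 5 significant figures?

61.637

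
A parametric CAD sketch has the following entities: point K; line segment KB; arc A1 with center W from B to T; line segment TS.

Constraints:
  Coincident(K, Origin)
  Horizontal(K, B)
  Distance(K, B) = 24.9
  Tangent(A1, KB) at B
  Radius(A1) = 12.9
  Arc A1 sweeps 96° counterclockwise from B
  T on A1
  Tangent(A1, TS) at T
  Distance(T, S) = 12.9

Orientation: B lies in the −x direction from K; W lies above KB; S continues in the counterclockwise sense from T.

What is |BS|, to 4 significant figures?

29.41

K is at the origin; KB is horizontal with |KB| = 24.9 and B on the −x side, so B = (-24.90, 0.000). Since A1 is tangent to KB there, WB ⟂ KB, so W = B + (0, 12.9) = (-24.90, 12.90). On A1, B sits at bearing -90° from W; a 96° counterclockwise sweep puts T at bearing 6°, so T = W + 12.9·(cos 6°, sin 6°) = (-12.07, 14.25). A1 meets TS tangentially, so WT is at right angles to TS, so TS runs along (−sin 6°, cos 6°); with |TS| = 12.9, S = (-13.42, 27.08). Then |BS| = |S − B| = 29.41.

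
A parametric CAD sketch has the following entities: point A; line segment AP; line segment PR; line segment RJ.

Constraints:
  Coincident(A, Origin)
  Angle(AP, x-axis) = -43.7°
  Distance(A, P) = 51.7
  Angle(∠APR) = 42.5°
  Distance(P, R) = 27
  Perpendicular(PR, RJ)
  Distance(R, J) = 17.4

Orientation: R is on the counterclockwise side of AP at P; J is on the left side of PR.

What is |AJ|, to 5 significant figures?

20.756

A is at the origin; AP runs at -43.7° with length 51.7, so P = 51.7·(cos -43.7°, sin -43.7°) = (37.377, -35.719). ∠APR = 42.5°, so PR runs at -43.7° + (180° − 42.5°) = 93.800° from the x-axis; with |PR| = 27.0, R = P + 27.0·(cos 93.800°, sin 93.800°) = (35.588, -8.7780). PR ⟂ RJ; with |RJ| = 17.4 on the left of PR, J = R + 17.4·(-0.99780, -0.066274) = (18.226, -9.9311). Then |AJ| = |J − A| = 20.756.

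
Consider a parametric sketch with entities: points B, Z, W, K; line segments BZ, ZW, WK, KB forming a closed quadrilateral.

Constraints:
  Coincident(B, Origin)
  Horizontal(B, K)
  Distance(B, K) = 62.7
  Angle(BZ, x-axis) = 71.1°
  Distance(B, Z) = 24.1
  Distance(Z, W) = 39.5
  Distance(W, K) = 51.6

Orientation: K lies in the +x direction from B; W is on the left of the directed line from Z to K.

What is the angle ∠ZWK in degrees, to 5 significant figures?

80.260°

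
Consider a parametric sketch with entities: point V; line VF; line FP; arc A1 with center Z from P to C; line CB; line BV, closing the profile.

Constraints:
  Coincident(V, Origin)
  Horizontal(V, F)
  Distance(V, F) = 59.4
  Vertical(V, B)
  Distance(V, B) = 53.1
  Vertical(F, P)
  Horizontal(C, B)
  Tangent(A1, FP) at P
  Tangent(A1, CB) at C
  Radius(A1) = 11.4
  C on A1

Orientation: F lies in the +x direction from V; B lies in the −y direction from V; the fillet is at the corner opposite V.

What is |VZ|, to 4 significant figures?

63.58

V is at the origin; VF is horizontal with |VF| = 59.4 and F on the +x side, so F = (59.40, 0.000). V and B share the same x with |VB| = 53.1 and B on the −y side, so B = (0.000, -53.10). The virtual corner opposite V is at (59.40, -53.10). Tangency of A1 to FP means the radius ZP is perpendicular to FP and the tangent condition forces ZC to be normal to CB, with radius 11.4, so the center Z sits 11.4 in from both sides at Z = (48.00, -41.70). Then |VZ| = |Z − V| = 63.58.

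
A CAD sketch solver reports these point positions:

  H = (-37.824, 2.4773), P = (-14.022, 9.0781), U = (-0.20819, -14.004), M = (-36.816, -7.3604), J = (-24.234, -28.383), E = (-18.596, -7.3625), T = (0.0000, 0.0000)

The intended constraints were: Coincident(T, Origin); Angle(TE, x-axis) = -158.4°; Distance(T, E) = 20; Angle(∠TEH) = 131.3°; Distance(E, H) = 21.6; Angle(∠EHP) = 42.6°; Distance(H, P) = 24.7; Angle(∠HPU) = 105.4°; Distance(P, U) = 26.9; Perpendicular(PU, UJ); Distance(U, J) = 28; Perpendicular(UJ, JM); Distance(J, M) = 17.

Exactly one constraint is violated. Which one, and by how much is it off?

Distance(J, M) = 17 — off by 7.50.

T = (0.00, 0.00) ✓; TE at -158.4° ✓; |TE| = 20.00 ✓; ∠TEH = 131.3° ✓; |EH| = 21.60 ✓; ∠EHP = 42.60° ✓; |HP| = 24.70 ✓; ∠HPU = 105.4° ✓; |PU| = 26.90 ✓; ∠(PU, UJ) = 90.00° ✓; |UJ| = 28.00 ✓; ∠(UJ, JM) = 90.00° ✓; |JM| = 24.50 ✗.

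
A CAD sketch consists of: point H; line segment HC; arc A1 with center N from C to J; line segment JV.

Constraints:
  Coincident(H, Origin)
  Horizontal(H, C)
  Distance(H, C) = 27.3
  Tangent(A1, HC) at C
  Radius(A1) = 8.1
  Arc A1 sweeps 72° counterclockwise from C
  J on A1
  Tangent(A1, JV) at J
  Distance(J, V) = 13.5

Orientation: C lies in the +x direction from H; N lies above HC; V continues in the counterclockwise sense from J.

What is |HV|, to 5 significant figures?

43.297

H is at the origin; H and C share the same y with |HC| = 27.3 and C on the +x side, so C = (27.300, 0.0000). Since A1 is tangent to HC there, NC ⟂ HC, so N = C + (0, 8.1) = (27.300, 8.1000). On A1, C sits at bearing -90° from N; a 72° counterclockwise sweep puts J at bearing -18°, so J = N + 8.1·(cos -18°, sin -18°) = (35.004, 5.5970). A1 meets JV tangentially, so NJ is at right angles to JV, so JV runs along (−sin -18°, cos -18°); with |JV| = 13.5, V = (39.175, 18.436). Then |HV| = |V − H| = 43.297.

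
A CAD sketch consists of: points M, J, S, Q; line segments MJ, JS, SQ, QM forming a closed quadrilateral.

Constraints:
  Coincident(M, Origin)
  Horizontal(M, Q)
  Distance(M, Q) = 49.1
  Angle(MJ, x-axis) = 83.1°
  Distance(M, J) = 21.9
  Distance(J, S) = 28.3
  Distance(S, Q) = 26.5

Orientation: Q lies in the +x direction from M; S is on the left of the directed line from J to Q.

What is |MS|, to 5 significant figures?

36.297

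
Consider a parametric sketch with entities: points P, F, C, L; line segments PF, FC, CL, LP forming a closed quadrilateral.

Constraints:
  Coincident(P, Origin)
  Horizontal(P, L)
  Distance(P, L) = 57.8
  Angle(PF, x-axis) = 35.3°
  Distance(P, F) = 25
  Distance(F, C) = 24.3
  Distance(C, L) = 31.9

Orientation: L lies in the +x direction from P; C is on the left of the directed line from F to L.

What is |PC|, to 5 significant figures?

49.274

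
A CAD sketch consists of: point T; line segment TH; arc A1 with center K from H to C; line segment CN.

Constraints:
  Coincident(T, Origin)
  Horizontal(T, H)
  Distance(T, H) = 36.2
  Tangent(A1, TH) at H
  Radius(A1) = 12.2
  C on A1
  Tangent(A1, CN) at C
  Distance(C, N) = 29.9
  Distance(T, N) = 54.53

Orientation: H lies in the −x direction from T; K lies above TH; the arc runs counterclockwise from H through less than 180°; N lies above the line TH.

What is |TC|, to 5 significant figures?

28.780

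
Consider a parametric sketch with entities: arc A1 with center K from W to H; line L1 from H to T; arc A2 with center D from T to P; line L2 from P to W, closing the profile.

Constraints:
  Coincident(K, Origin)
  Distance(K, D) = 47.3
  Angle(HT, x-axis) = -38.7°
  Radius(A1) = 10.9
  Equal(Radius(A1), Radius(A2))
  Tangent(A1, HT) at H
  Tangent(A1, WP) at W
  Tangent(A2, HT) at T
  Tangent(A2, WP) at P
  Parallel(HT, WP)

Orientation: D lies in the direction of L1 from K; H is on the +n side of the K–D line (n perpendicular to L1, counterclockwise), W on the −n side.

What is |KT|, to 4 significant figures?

48.54

Tangency of A1 to both parallel lines with radius 10.9 puts H and W at K ± 10.9·n: H = (6.815, 8.507), W = (-6.815, -8.507). Equal radii place T and P the same way about D: T = D + 10.9·n = (43.73, -21.07), P = D − 10.9·n = (30.10, -38.08). Then |KT| = |T − K| = 48.54.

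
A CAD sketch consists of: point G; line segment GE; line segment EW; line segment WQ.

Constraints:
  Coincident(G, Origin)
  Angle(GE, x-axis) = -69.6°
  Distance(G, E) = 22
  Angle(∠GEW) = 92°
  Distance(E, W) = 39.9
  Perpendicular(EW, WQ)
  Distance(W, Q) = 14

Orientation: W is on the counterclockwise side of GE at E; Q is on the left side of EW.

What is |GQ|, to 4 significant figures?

41.44

G is at the origin; GE runs at -69.6° with length 22.0, so E = 22.0·(cos -69.6°, sin -69.6°) = (7.669, -20.62). ∠GEW = 92.0°, so EW runs at -69.6° + (180° − 92.0°) = 18.40° from the x-axis; with |EW| = 39.9, W = E + 39.9·(cos 18.40°, sin 18.40°) = (45.53, -8.026). EW is perpendicular to WQ; with |WQ| = 14.0 on the left of EW, Q = W + 14.0·(-0.3156, 0.9489) = (41.11, 5.258). Then |GQ| = |Q − G| = 41.44.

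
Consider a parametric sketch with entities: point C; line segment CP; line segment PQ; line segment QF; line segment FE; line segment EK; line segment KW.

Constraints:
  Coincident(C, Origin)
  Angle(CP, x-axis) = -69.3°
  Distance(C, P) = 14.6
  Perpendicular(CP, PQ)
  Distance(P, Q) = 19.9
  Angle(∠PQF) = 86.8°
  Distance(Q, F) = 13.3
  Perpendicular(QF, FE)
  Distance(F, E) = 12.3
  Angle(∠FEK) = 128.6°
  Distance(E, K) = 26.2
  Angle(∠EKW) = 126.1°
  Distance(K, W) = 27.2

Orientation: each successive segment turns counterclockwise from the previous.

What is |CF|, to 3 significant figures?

19.2

C is at the origin; CP runs at -69.3° with length 14.6, so P = (5.16, -13.7). The perpendicularity gives PQ at right angles to CP, so PQ runs at 20.7°; with |PQ| = 19.9, Q = (23.8, -6.62). ∠PQF = 86.8° gives QF at 114° from the x-axis; with |QF| = 13.3, F = (18.4, 5.54). Then |CF| = |F − C| = 19.2.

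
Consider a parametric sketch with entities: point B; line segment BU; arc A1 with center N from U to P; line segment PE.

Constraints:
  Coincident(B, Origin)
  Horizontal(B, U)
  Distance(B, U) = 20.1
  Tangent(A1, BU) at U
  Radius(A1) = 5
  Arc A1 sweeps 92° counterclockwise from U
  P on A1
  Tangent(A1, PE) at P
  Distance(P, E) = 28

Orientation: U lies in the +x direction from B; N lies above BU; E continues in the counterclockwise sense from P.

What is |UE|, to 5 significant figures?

33.400

On A1, U sits at bearing -90° from N; a 92° counterclockwise sweep puts P at bearing 2°, so P = N + 5.0·(cos 2°, sin 2°) = (25.097, 5.1745). Tangency of A1 to PE means the radius NP is perpendicular to PE, so PE runs along (−sin 2°, cos 2°); with |PE| = 28.0, E = (24.120, 33.157). Then |UE| = |E − U| = 33.400.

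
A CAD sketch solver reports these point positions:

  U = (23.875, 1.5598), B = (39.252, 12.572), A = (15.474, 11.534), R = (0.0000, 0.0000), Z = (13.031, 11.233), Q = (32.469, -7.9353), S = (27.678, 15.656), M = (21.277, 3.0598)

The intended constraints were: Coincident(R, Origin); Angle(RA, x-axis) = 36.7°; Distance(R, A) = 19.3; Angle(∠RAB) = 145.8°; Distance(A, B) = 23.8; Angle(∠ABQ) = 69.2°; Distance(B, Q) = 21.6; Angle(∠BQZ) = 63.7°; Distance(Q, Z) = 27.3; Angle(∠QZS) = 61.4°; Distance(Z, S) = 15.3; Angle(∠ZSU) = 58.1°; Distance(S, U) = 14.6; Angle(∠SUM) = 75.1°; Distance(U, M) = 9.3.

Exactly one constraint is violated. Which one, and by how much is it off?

Distance(U, M) = 9.3 — off by 6.30.

R = (0.00, 0.00) ✓; RA at 36.70° ✓; |RA| = 19.30 ✓; ∠RAB = 145.8° ✓; |AB| = 23.80 ✓; ∠ABQ = 69.20° ✓; |BQ| = 21.60 ✓; ∠BQZ = 63.70° ✓; |QZ| = 27.30 ✓; ∠QZS = 61.40° ✓; |ZS| = 15.30 ✓; ∠ZSU = 58.10° ✓; |SU| = 14.60 ✓; ∠SUM = 75.10° ✓; |UM| = 3.000 ✗.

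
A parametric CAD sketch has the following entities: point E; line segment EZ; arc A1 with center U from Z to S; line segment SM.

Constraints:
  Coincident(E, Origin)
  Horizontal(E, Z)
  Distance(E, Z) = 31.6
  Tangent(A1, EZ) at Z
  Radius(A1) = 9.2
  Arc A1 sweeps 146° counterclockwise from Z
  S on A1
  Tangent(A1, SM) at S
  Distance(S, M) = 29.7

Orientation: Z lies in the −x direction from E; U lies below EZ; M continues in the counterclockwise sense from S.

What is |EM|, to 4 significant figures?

35.56

E is at the origin; E and Z share the same y with |EZ| = 31.6 and Z on the −x side, so Z = (-31.60, 0.000). A1 meets EZ tangentially, so UZ is at right angles to EZ, so U = Z + (0, -9.2) = (-31.60, -9.200). On A1, Z sits at bearing 90° from U; a 146° counterclockwise sweep puts S at bearing 236°, so S = U + 9.2·(cos 236°, sin 236°) = (-36.74, -16.83). A1 meets SM tangentially, so US is at right angles to SM, so SM runs along (−sin 236°, cos 236°); with |SM| = 29.7, M = (-12.12, -33.44). Then |EM| = |M − E| = 35.56.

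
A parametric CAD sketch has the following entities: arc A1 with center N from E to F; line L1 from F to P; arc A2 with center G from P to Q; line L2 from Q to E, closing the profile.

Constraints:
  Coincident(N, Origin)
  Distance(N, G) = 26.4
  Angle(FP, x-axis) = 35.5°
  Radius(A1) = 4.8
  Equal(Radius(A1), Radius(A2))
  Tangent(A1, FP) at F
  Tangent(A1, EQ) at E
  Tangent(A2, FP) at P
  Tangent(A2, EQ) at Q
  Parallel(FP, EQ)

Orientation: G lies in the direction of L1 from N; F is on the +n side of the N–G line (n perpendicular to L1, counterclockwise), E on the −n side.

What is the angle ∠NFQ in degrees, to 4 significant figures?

70.02°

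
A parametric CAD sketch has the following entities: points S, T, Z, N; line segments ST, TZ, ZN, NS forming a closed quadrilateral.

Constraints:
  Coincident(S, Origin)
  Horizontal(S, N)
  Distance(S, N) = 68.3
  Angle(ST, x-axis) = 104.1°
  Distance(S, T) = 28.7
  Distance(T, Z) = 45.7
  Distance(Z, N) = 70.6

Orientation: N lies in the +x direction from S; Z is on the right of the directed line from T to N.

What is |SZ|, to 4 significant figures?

17.35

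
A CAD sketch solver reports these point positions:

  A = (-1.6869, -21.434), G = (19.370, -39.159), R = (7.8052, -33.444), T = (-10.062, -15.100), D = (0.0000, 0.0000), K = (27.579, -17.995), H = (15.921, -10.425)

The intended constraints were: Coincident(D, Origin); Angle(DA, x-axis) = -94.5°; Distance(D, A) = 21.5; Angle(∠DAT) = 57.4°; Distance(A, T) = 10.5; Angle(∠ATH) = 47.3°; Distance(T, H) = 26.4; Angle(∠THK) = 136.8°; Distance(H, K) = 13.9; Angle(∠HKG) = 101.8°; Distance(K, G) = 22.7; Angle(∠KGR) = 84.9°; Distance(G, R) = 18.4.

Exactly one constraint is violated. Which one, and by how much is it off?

Distance(G, R) = 18.4 — off by 5.50.

D = (0.00, 0.00) ✓; DA at -94.50° ✓; |DA| = 21.50 ✓; ∠DAT = 57.40° ✓; |AT| = 10.50 ✓; ∠ATH = 47.30° ✓; |TH| = 26.40 ✓; ∠THK = 136.8° ✓; |HK| = 13.90 ✓; ∠HKG = 101.8° ✓; |KG| = 22.70 ✓; ∠KGR = 84.90° ✓; |GR| = 12.90 ✗.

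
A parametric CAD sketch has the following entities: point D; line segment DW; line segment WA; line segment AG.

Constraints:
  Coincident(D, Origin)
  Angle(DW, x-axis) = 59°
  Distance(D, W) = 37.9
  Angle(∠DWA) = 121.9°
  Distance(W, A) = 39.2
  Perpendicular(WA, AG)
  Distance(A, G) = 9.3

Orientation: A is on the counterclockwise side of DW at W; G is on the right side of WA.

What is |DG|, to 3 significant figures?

72.3

D is at the origin; DW runs at 59.0° with length 37.9, so W = 37.9·(cos 59.0°, sin 59.0°) = (19.5, 32.5). ∠DWA = 121.9°, so WA runs at 59.0° + (180° − 121.9°) = 117° from the x-axis; with |WA| = 39.2, A = W + 39.2·(cos 117°, sin 117°) = (1.66, 67.4). WA ⟂ AG; with |AG| = 9.3 on the right of WA, G = A + 9.3·(0.890, 0.456) = (9.94, 71.6). Then |DG| = |G − D| = 72.3.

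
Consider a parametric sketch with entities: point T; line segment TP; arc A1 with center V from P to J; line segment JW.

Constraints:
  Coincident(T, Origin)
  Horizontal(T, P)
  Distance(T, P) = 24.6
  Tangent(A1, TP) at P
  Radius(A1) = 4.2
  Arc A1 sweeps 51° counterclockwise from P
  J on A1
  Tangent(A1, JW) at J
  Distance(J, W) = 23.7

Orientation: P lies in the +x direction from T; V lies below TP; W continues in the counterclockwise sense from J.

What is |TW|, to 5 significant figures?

20.982

T is at the origin; TP is horizontal with |TP| = 24.6 and P on the +x side, so P = (24.600, 0.0000). Since A1 is tangent to TP there, VP ⟂ TP, so V = P + (0, -4.2) = (24.600, -4.2000). On A1, P sits at bearing 90° from V; a 51° counterclockwise sweep puts J at bearing 141°, so J = V + 4.2·(cos 141°, sin 141°) = (21.336, -1.5569). Tangency of A1 to JW means the radius VJ is perpendicular to JW, so JW runs along (−sin 141°, cos 141°); with |JW| = 23.7, W = (6.4211, -19.975). Then |TW| = |W − T| = 20.982.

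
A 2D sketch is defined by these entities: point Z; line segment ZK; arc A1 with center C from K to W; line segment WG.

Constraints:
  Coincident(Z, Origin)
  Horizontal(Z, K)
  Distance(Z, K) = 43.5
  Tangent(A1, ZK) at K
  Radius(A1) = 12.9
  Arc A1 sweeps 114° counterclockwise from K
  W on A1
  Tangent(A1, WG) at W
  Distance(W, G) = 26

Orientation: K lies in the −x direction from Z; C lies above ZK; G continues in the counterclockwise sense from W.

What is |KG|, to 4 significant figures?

41.92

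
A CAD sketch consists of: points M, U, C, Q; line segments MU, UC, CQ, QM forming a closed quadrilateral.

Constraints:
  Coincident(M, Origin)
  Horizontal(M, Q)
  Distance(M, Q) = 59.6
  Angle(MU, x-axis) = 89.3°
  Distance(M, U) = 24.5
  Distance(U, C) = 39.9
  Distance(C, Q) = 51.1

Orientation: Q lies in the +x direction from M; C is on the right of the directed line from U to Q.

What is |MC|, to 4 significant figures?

17.55

M is at the origin; M and Q share the same y with |MQ| = 59.6 and Q in +x, so Q = (59.6, 0). MU runs at 89.3° with |MU| = 24.5, so U = (0.2993, 24.50). C is determined by |UC| = 39.9 and |CQ| = 51.1 together: it lies at the intersection of circle(U, 39.9) and circle(Q, 51.1). With |UQ| = 64.16, the foot of the radical line on UQ is 24.14 from U and the perpendicular offset is √(39.9² − 24.14²) = 31.77. Taking the right-of-UQ solution: C = (10.48, -14.08).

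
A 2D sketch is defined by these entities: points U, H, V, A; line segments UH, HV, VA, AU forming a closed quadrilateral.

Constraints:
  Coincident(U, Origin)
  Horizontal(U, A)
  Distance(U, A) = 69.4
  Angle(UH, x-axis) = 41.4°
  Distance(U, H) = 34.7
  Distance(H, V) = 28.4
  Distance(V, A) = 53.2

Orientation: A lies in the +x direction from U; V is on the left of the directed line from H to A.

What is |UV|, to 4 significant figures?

62.71

U is at the origin; UA is horizontal with |UA| = 69.4 and A in +x, so A = (69.4, 0). UH runs at 41.4° with |UH| = 34.7, so H = (26.03, 22.95). V is determined by |HV| = 28.4 and |VA| = 53.2 together: it lies at the intersection of circle(H, 28.4) and circle(A, 53.2). With |HA| = 49.07, the foot of the radical line on HA is 3.913 from H and the perpendicular offset is √(28.4² − 3.913²) = 28.13. Taking the left-of-HA solution: V = (42.64, 45.98).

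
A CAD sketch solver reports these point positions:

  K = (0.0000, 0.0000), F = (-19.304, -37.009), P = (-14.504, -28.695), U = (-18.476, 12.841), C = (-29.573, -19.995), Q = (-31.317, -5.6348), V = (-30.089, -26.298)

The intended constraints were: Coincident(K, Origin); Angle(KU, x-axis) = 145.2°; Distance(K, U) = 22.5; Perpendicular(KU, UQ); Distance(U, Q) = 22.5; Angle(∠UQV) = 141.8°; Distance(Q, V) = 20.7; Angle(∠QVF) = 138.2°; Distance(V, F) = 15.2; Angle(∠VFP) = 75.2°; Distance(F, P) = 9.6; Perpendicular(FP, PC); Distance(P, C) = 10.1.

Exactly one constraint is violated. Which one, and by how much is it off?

Distance(P, C) = 10.1 — off by 7.30.

K = (0.00, 0.00) ✓; KU at 145.2° ✓; |KU| = 22.50 ✓; ∠(KU, UQ) = 90.00° ✓; |UQ| = 22.50 ✓; ∠UQV = 141.8° ✓; |QV| = 20.70 ✓; ∠QVF = 138.2° ✓; |VF| = 15.20 ✓; ∠VFP = 75.20° ✓; |FP| = 9.600 ✓; ∠(FP, PC) = 90.00° ✓; |PC| = 17.40 ✗.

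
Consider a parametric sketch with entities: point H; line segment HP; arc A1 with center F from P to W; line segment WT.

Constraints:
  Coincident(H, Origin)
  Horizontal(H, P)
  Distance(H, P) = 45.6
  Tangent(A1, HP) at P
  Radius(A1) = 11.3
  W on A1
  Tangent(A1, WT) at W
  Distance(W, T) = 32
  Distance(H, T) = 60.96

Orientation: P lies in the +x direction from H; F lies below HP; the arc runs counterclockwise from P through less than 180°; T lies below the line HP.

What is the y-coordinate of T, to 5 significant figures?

-44.948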